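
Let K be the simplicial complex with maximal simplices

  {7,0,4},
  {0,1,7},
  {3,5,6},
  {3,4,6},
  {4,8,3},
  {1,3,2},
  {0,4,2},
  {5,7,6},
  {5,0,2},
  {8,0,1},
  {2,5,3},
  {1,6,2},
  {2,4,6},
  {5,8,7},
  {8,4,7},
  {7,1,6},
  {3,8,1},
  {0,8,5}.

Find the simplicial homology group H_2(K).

H_2 ≅ 0.

We work with the vertex ordering 0 < 1 < 2 < 3 < 4 < 5 < 6 < 7 < 8. The simplices of K, each written with vertices in increasing order, are:

  0-simplices (9): [0], [1], [2], [3], [4], [5], [6], [7], [8]
  1-simplices (27): (27 of them)
  2-simplices (18): [0,1,7], [0,1,8], [0,2,4], [0,2,5], [0,4,7], [0,5,8], [1,2,3], [1,2,6], [1,3,8], [1,6,7], [2,3,5], [2,4,6], [3,4,6], [3,4,8], [3,5,6], [4,7,8], [5,6,7], [5,7,8]

so the chain groups are C_0 ≅ Z^9, C_1 ≅ Z^27, C_2 ≅ Z^18.

∂_1: C_1 → C_0 maps an edge to its endpoints' difference, ∂[p,q] = q − p.
The 9×27 boundary matrix has rank 8 and Smith normal form diag(1,1,1,1,1,1,1,1).

The boundary map ∂_2: C_2 → C_1 sends each 2-simplex [p,q,r] to [q,r] − [p,r] + [p,q]. For instance
  ∂[0,4,7] = [4,7] − [0,7] + [0,4],
  ∂[3,5,6] = [5,6] − [3,6] + [3,5].
The resulting 27×18 matrix has rank 18, and its Smith normal form has invariant factors (1,1,1,1,1,1,1,1,1,1,1,1,1,1,1,1,1,2).

Now H_k = ker ∂_k / im ∂_{k+1}, so:

  H_2: rank ker ∂_2 − rank ∂_3 = (18 − 18) − 0 = 0, and there is no ∂_3, so H_2 = 0.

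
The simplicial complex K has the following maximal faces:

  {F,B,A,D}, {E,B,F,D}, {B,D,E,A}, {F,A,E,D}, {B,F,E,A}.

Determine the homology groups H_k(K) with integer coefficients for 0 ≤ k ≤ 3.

H_0 = Z,  H_1 = 0,  H_2 = 0,  H_3 = Z.

K has 5 vertices, 10 edges, 10 triangles, 5 3-simplices.
rank ∂_0 = 0, rank ∂_1 = 4 ⇒ b_0 = 5 − 0 − 4 = 1; all invariant factors of ∂_1 are 1 so no torsion. So H_0 ≅ Z.
rank ∂_1 = 4, rank ∂_2 = 6 ⇒ b_1 = 10 − 4 − 6 = 0; all invariant factors of ∂_2 are 1 so no torsion. So H_1 ≅ 0.
rank ∂_2 = 6, rank ∂_3 = 4 ⇒ b_2 = 10 − 6 − 4 = 0; all invariant factors of ∂_3 are 1 so no torsion. So H_2 ≅ 0.
rank ∂_3 = 4, rank ∂_4 = 0 ⇒ b_3 = 5 − 4 − 0 = 1. So H_3 ≅ Z.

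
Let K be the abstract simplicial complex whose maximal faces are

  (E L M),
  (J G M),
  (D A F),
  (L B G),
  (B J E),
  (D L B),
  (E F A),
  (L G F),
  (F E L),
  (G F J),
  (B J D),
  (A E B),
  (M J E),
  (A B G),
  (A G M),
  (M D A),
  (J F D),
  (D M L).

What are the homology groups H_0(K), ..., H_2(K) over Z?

Take the total order A < B < D < E < F < G < J < L < M on the vertex set. Then K (dimension 2) consists of the simplices:

  0-simplices (9): A, B, D, E, F, G, J, L, M
  1-simplices (27): AB, AD, AE, AF, AG, AM, BD, BE, BG, BJ, BL, DF, DJ, DL, DM, EF, EJ, EL, EM, FG, FJ, FL, GJ, GL, GM, JM, LM
  2-simplices (18): ABE, ABG, ADF, ADM, AEF, AGM, BDJ, BDL, BEJ, BGL, DFJ, DLM, EFL, EJM, ELM, FGJ, FGL, GJM

Hence C_0 ≅ Z^9, C_1 ≅ Z^27, C_2 ≅ Z^18.

Boundary ∂_1: C_1 → C_0 maps an edge to its endpoints' difference, ∂[p,q] = q − p. For instance
  ∂BL = L − B.
This gives a 9×27 integer matrix of rank 8; reducing to Smith normal form yields diagonal entries (1,1,1,1,1,1,1,1).

Boundary ∂_2: C_2 → C_1 maps a triangle to the signed sum of its edges. For instance
  ∂FGL = GL − FL + FG,
  ∂ADF = DF − AF + AD.
The 27×18 boundary matrix has rank 17 and Smith normal form diag(1,1,1,1,1,1,1,1,1,1,1,1,1,1,1,1,1).

From H_k ≅ ker(∂_k) / im(∂_{k+1}) we obtain:

  H_0: rank C_0 − rank ∂_1 = 9 − 8 = 1, and the invariant factors of ∂_1 are all 1, so H_0 ≅ Z.
  H_1: rank ker ∂_1 − rank ∂_2 = (27 − 8) − 17 = 2, and the invariant factors of ∂_2 are all 1, so H_1 ≅ Z^2.
  H_2: rank ker ∂_2 − rank ∂_3 = (18 − 17) − 0 = 1, and there is no ∂_3, so H_2 ≅ Z.

H_0 ≅ Z,  H_1 ≅ Z^2,  H_2 ≅ Z.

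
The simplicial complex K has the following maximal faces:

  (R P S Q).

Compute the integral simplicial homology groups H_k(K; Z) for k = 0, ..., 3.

H_0 ≅ Z,  H_1 = 0,  H_2 = 0,  H_3 = 0.

Order the vertices as P < Q < R < S. Listing each simplex with vertices in this order, K has dimension 3 with simplices:

  0-simplices (4): P, Q, R, S
  1-simplices (6): PQ, PR, PS, QR, QS, RS
  2-simplices (4): PQR, PQS, PRS, QRS
  3-simplices (1): PQRS

giving chain groups C_0 ≅ Z^4, C_1 ≅ Z^6, C_2 ≅ Z^4, C_3 ≅ Z^1.

Boundary ∂_1: C_1 → C_0 maps an edge to its endpoints' difference, ∂[p,q] = q − p. For instance
  ∂PR = R − P.
This gives a 4×6 integer matrix of rank 3; reducing to Smith normal form yields diagonal entries (1,1,1).

Boundary ∂_2: C_2 → C_1 acts by ∂[p,q,r] = [q,r] − [p,r] + [p,q]. For instance
  ∂QRS = RS − QS + QR,
  ∂PQS = QS − PS + PQ.
The 6×4 boundary matrix has rank 3 and Smith normal form diag(1,1,1).

The boundary map ∂_3: C_3 → C_2 sends each 3-simplex σ to the alternating sum Σ_i (−1)^i (σ with its i-th vertex removed). For instance
  ∂PQRS = QRS − PRS + PQS − PQR.
This gives a 4×1 integer matrix of rank 1; reducing to Smith normal form yields diagonal entries (1).

From H_k ≅ ker(∂_k) / im(∂_{k+1}) we obtain:

  H_0: rank C_0 − rank ∂_1 = 4 − 3 = 1, and the invariant factors of ∂_1 are all 1, so H_0 = Z.
  H_1: rank ker ∂_1 − rank ∂_2 = (6 − 3) − 3 = 0, and the invariant factors of ∂_2 are all 1, so H_1 = 0.
  H_2: rank ker ∂_2 − rank ∂_3 = (4 − 3) − 1 = 0, and the invariant factors of ∂_3 are all 1, so H_2 = 0.
  H_3: rank ker ∂_3 − rank ∂_4 = (1 − 1) − 0 = 0, and there is no ∂_4, so H_3 = 0.

As a check, the Euler characteristic is 4 − 6 + 4 − 1 = 1, which agrees with 1 − 0 + 0 − 0 = 1.
(K is a triangulation of the 3-simplex.)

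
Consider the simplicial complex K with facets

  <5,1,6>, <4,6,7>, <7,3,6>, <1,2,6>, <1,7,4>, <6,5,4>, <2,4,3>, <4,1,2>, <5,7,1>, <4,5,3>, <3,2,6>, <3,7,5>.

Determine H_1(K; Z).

H_1 = Z/2Z.

Take the total order 1 < 2 < 3 < 4 < 5 < 6 < 7 on the vertex set. Then K (dimension 2) consists of the simplices:

  0-simplices (7): [1], [2], [3], [4], [5], [6], [7]
  1-simplices (18): [1,2], [1,4], [1,5], [1,6], [1,7], [2,3], [2,4], [2,6], [3,4], [3,5], [3,6], [3,7], [4,5], [4,6], [4,7], [5,6], [5,7], [6,7]
  2-simplices (12): [1,2,4], [1,2,6], [1,4,7], [1,5,6], [1,5,7], [2,3,4], [2,3,6], [3,4,5], [3,5,7], [3,6,7], [4,5,6], [4,6,7]

giving chain groups C_0 ≅ Z^7, C_1 ≅ Z^18, C_2 ≅ Z^12.

∂_1: C_1 → C_0 maps an edge to its endpoints' difference, ∂[p,q] = q − p.
As a 7×18 matrix over Z this has rank 6, with invariant factors (1,1,1,1,1,1).

∂_2: C_2 → C_1 sends each 2-simplex [p,q,r] to [q,r] − [p,r] + [p,q]. For instance
  ∂[1,4,7] = [4,7] − [1,7] + [1,4],
  ∂[4,6,7] = [6,7] − [4,7] + [4,6].
This gives a 18×12 integer matrix of rank 12; reducing to Smith normal form yields diagonal entries (1,1,1,1,1,1,1,1,1,1,1,2).

Now H_k = ker ∂_k / im ∂_{k+1}, so:

  H_1: rank ker ∂_1 − rank ∂_2 = (18 − 6) − 12 = 0, and ∂_2 has invariant factor 2 > 1, so H_1 ≅ Z/2Z.

(K is a triangulation of the real projective plane RP^2.)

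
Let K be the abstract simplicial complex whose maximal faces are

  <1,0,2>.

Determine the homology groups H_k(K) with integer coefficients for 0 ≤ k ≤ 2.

H_0 ≅ Z,  H_1 = 0,  H_2 = 0.

Fix the vertex order 0 < 1 < 2 and write every simplex with vertices in increasing order. Then dim K = 2 and the simplices of K are:

  0-simplices (3): [0], [1], [2]
  1-simplices (3): [0,1], [0,2], [1,2]
  2-simplices (1): [0,1,2]

Hence C_0 ≅ Z^3, C_1 ≅ Z^3, C_2 ≅ Z^1.

The boundary map ∂_1: C_1 → C_0 is given by ∂[p,q] = [q] − [p].
This gives a 3×3 integer matrix of rank 2; reducing to Smith normal form yields diagonal entries (1,1).

∂_2: C_2 → C_1 maps a triangle to the signed sum of its edges. For instance
  ∂[0,1,2] = [1,2] − [0,2] + [0,1].
The 3×1 boundary matrix has rank 1 and Smith normal form diag(1).

From H_k ≅ ker(∂_k) / im(∂_{k+1}) we obtain:

  H_0: rank C_0 − rank ∂_1 = 3 − 2 = 1, and the invariant factors of ∂_1 are all 1, so H_0 ≅ Z.
  H_1: rank ker ∂_1 − rank ∂_2 = (3 − 2) − 1 = 0, and the invariant factors of ∂_2 are all 1, so H_1 ≅ 0.
  H_2: rank ker ∂_2 − rank ∂_3 = (1 − 1) − 0 = 0, and there is no ∂_3, so H_2 ≅ 0.

As a check, the Euler characteristic is 3 − 3 + 1 = 1, which agrees with 1 − 0 + 0 = 1.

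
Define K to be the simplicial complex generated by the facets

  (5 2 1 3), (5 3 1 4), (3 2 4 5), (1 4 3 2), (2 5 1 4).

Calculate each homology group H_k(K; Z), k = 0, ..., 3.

H_0 = Z,  H_1 = 0,  H_2 = 0,  H_3 = Z.

Take the total order 1 < 2 < 3 < 4 < 5 on the vertex set. Then K (dimension 3) consists of the simplices:

  0-simplices (5): [1], [2], [3], [4], [5]
  1-simplices (10): [1,2], [1,3], [1,4], [1,5], [2,3], [2,4], [2,5], [3,4], [3,5], [4,5]
  2-simplices (10): [1,2,3], [1,2,4], [1,2,5], [1,3,4], [1,3,5], [1,4,5], [2,3,4], [2,3,5], [2,4,5], [3,4,5]
  3-simplices (5): [1,2,3,4], [1,2,3,5], [1,2,4,5], [1,3,4,5], [2,3,4,5]

giving chain groups C_0 ≅ Z^5, C_1 ≅ Z^10, C_2 ≅ Z^10, C_3 ≅ Z^5.

Boundary ∂_1: C_1 → C_0 maps an edge to its endpoints' difference, ∂[p,q] = q − p.
As a 5×10 matrix over Z this has rank 4, with invariant factors (1,1,1,1).

∂_2: C_2 → C_1 acts by ∂[p,q,r] = [q,r] − [p,r] + [p,q]. For instance
  ∂[1,2,5] = [2,5] − [1,5] + [1,2],
  ∂[2,4,5] = [4,5] − [2,5] + [2,4].
The resulting 10×10 matrix has rank 6, and its Smith normal form has invariant factors (1,1,1,1,1,1).

Boundary ∂_3: C_3 → C_2 sends each 3-simplex σ to the alternating sum Σ_i (−1)^i (σ with its i-th vertex removed). For instance
  ∂[1,3,4,5] = [3,4,5] − [1,4,5] + [1,3,5] − [1,3,4],
  ∂[1,2,3,4] = [2,3,4] − [1,3,4] + [1,2,4] − [1,2,3].
The resulting 10×5 matrix has rank 4, and its Smith normal form has invariant factors (1,1,1,1).

From H_k ≅ ker(∂_k) / im(∂_{k+1}) we obtain:

  H_0: rank C_0 − rank ∂_1 = 5 − 4 = 1, and the invariant factors of ∂_1 are all 1, so H_0 = Z.
  H_1: rank ker ∂_1 − rank ∂_2 = (10 − 4) − 6 = 0, and the invariant factors of ∂_2 are all 1, so H_1 = 0.
  H_2: rank ker ∂_2 − rank ∂_3 = (10 − 6) − 4 = 0, and the invariant factors of ∂_3 are all 1, so H_2 = 0.
  H_3: rank ker ∂_3 − rank ∂_4 = (5 − 4) − 0 = 1, and there is no ∂_4, so H_3 = Z.

As a check, the Euler characteristic is 5 − 10 + 10 − 5 = 0, which agrees with 1 − 0 + 0 − 1 = 0.
(K is a triangulation of the 3-sphere S^3.)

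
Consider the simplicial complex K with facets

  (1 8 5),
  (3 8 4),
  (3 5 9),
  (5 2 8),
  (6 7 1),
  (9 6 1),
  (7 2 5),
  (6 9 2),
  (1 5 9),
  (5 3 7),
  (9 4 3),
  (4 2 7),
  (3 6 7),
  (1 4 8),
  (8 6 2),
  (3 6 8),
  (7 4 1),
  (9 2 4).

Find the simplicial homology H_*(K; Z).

H_0 = Z,  H_1 = Z^2,  H_2 = Z.

We work with the vertex ordering 1 < 2 < 3 < 4 < 5 < 6 < 7 < 8 < 9. The simplices of K, each written with vertices in increasing order, are:

  0-simplices (9): [1], [2], [3], [4], [5], [6], [7], [8], [9]
  1-simplices (27): (27 of them)
  2-simplices (18): [1,4,7], [1,4,8], [1,5,8], [1,5,9], [1,6,7], [1,6,9], [2,4,7], [2,4,9], [2,5,7], [2,5,8], [2,6,8], [2,6,9], [3,4,8], [3,4,9], [3,5,7], [3,5,9], [3,6,7], [3,6,8]

Hence C_0 ≅ Z^9, C_1 ≅ Z^27, C_2 ≅ Z^18.

Boundary ∂_1: C_1 → C_0 maps an edge to its endpoints' difference, ∂[p,q] = q − p. For instance
  ∂[6,9] = [9] − [6].
The 9×27 boundary matrix has rank 8 and Smith normal form diag(1,1,1,1,1,1,1,1).

The boundary map ∂_2: C_2 → C_1 acts by ∂[p,q,r] = [q,r] − [p,r] + [p,q]. For instance
  ∂[2,5,7] = [5,7] − [2,7] + [2,5],
  ∂[2,4,9] = [4,9] − [2,9] + [2,4].
The resulting 27×18 matrix has rank 17, and its Smith normal form has invariant factors (1,1,1,1,1,1,1,1,1,1,1,1,1,1,1,1,1).

From H_k ≅ ker(∂_k) / im(∂_{k+1}) we obtain:

  H_0: rank C_0 − rank ∂_1 = 9 − 8 = 1, and the invariant factors of ∂_1 are all 1, so H_0 = Z.
  H_1: rank ker ∂_1 − rank ∂_2 = (27 − 8) − 17 = 2, and the invariant factors of ∂_2 are all 1, so H_1 = Z^2.
  H_2: rank ker ∂_2 − rank ∂_3 = (18 − 17) − 0 = 1, and there is no ∂_3, so H_2 = Z.

As a check, the Euler characteristic is 9 − 27 + 18 = 0, which agrees with 1 − 2 + 1 = 0.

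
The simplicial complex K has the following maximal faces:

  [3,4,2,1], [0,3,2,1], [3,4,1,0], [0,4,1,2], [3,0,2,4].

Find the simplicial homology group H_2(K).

We work with the vertex ordering 0 < 1 < 2 < 3 < 4. The simplices of K, each written with vertices in increasing order, are:

  0-simplices (5): [0], [1], [2], [3], [4]
  1-simplices (10): [0,1], [0,2], [0,3], [0,4], [1,2], [1,3], [1,4], [2,3], [2,4], [3,4]
  2-simplices (10): [0,1,2], [0,1,3], [0,1,4], [0,2,3], [0,2,4], [0,3,4], [1,2,3], [1,2,4], [1,3,4], [2,3,4]
  3-simplices (5): [0,1,2,3], [0,1,2,4], [0,1,3,4], [0,2,3,4], [1,2,3,4]

Hence C_0 ≅ Z^5, C_1 ≅ Z^10, C_2 ≅ Z^10, C_3 ≅ Z^5.

The boundary map ∂_1: C_1 → C_0 is given by ∂[p,q] = [q] − [p].
The 5×10 boundary matrix has rank 4 and Smith normal form diag(1,1,1,1).

Boundary ∂_2: C_2 → C_1 maps a triangle to the signed sum of its edges. For instance
  ∂[0,1,4] = [1,4] − [0,4] + [0,1],
  ∂[1,2,3] = [2,3] − [1,3] + [1,2].
The 10×10 boundary matrix has rank 6 and Smith normal form diag(1,1,1,1,1,1).

The boundary map ∂_3: C_3 → C_2 sends each 3-simplex σ to the alternating sum Σ_i (−1)^i (σ with its i-th vertex removed). For instance
  ∂[1,2,3,4] = [2,3,4] − [1,3,4] + [1,2,4] − [1,2,3],
  ∂[0,1,2,3] = [1,2,3] − [0,2,3] + [0,1,3] − [0,1,2].
As a 10×5 matrix over Z this has rank 4, with invariant factors (1,1,1,1).

Now H_k = ker ∂_k / im ∂_{k+1}, so:

  H_2: rank ker ∂_2 − rank ∂_3 = (10 − 6) − 4 = 0, and the invariant factors of ∂_3 are all 1, so H_2 = 0.

H_2 ≅ 0.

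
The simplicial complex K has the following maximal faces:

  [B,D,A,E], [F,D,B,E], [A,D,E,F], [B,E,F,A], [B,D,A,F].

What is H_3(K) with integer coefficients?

H_3 = Z.

Fix the vertex order A < B < D < E < F and write every simplex with vertices in increasing order. Then dim K = 3 and the simplices of K are:

  0-simplices (5): A, B, D, E, F
  1-simplices (10): AB, AD, AE, AF, BD, BE, BF, DE, DF, EF
  2-simplices (10): ABD, ABE, ABF, ADE, ADF, AEF, BDE, BDF, BEF, DEF
  3-simplices (5): ABDE, ABDF, ABEF, ADEF, BDEF

giving chain groups C_0 ≅ Z^5, C_1 ≅ Z^10, C_2 ≅ Z^10, C_3 ≅ Z^5.

Boundary ∂_1: C_1 → C_0 maps an edge to its endpoints' difference, ∂[p,q] = q − p.
The resulting 5×10 matrix has rank 4, and its Smith normal form has invariant factors (1,1,1,1).

∂_2: C_2 → C_1 maps a triangle to the signed sum of its edges. For instance
  ∂BDE = DE − BE + BD,
  ∂ABD = BD − AD + AB.
The resulting 10×10 matrix has rank 6, and its Smith normal form has invariant factors (1,1,1,1,1,1).

The boundary map ∂_3: C_3 → C_2 sends each 3-simplex σ to the alternating sum Σ_i (−1)^i (σ with its i-th vertex removed). For instance
  ∂ABDE = BDE − ADE + ABE − ABD,
  ∂BDEF = DEF − BEF + BDF − BDE.
This gives a 10×5 integer matrix of rank 4; reducing to Smith normal form yields diagonal entries (1,1,1,1).

Now H_k = ker ∂_k / im ∂_{k+1}, so:

  H_3: rank ker ∂_3 − rank ∂_4 = (5 − 4) − 0 = 1, and there is no ∂_4, so H_3 = Z.

(K is a triangulation of the 3-sphere S^3.)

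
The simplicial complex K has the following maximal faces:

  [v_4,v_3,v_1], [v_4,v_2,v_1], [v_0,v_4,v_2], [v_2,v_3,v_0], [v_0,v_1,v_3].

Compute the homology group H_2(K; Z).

H_2 ≅ 0.

Take the total order v_0 < v_1 < v_2 < v_3 < v_4 on the vertex set. Then K (dimension 2) consists of the simplices:

  0-simplices (5): [v_0], [v_1], [v_2], [v_3], [v_4]
  1-simplices (10): [v_0,v_1], [v_0,v_2], [v_0,v_3], [v_0,v_4], [v_1,v_2], [v_1,v_3], [v_1,v_4], [v_2,v_3], [v_2,v_4], [v_3,v_4]
  2-simplices (5): [v_0,v_1,v_3], [v_0,v_2,v_3], [v_0,v_2,v_4], [v_1,v_2,v_4], [v_1,v_3,v_4]

so the chain groups are C_0 ≅ Z^5, C_1 ≅ Z^10, C_2 ≅ Z^5.

Boundary ∂_1: C_1 → C_0 is given by ∂[p,q] = [q] − [p]. For instance
  ∂[v_1,v_2] = [v_2] − [v_1].
The 5×10 boundary matrix has rank 4 and Smith normal form diag(1,1,1,1).

The boundary map ∂_2: C_2 → C_1 acts by ∂[p,q,r] = [q,r] − [p,r] + [p,q]. For instance
  ∂[v_1,v_3,v_4] = [v_3,v_4] − [v_1,v_4] + [v_1,v_3],
  ∂[v_0,v_2,v_4] = [v_2,v_4] − [v_0,v_4] + [v_0,v_2].
The resulting 10×5 matrix has rank 5, and its Smith normal form has invariant factors (1,1,1,1,1).

Reading off H_k = ker ∂_k / im ∂_{k+1}:

  H_2: rank ker ∂_2 − rank ∂_3 = (5 − 5) − 0 = 0, and there is no ∂_3, so H_2 = 0.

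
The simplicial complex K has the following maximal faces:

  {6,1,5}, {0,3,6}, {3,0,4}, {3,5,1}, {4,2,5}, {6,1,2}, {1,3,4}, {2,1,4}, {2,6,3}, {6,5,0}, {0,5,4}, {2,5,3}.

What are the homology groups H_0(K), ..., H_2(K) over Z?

H_0 = Z,  H_1 = Z/2,  H_2 = 0.

Fix the vertex order 0 < 1 < 2 < 3 < 4 < 5 < 6 and write every simplex with vertices in increasing order. Then dim K = 2 and the simplices of K are:

  0-simplices (7): [0], [1], [2], [3], [4], [5], [6]
  1-simplices (18): [0,3], [0,4], [0,5], [0,6], [1,2], [1,3], [1,4], [1,5], [1,6], [2,3], [2,4], [2,5], [2,6], [3,4], [3,5], [3,6], [4,5], [5,6]
  2-simplices (12): [0,3,4], [0,3,6], [0,4,5], [0,5,6], [1,2,4], [1,2,6], [1,3,4], [1,3,5], [1,5,6], [2,3,5], [2,3,6], [2,4,5]

so the chain groups are C_0 ≅ Z^7, C_1 ≅ Z^18, C_2 ≅ Z^12.

∂_1: C_1 → C_0 is given by ∂[p,q] = [q] − [p]. For instance
  ∂[0,4] = [4] − [0].
This gives a 7×18 integer matrix of rank 6; reducing to Smith normal form yields diagonal entries (1,1,1,1,1,1).

Boundary ∂_2: C_2 → C_1 acts by ∂[p,q,r] = [q,r] − [p,r] + [p,q]. For instance
  ∂[1,3,4] = [3,4] − [1,4] + [1,3],
  ∂[1,2,6] = [2,6] − [1,6] + [1,2].
As a 18×12 matrix over Z this has rank 12, with invariant factors (1,1,1,1,1,1,1,1,1,1,1,2).

Computing H_k = (kernel of ∂_k) / (image of ∂_{k+1}):

  H_0: rank C_0 − rank ∂_1 = 7 − 6 = 1, and the invariant factors of ∂_1 are all 1, so H_0 = Z.
  H_1: rank ker ∂_1 − rank ∂_2 = (18 − 6) − 12 = 0, and ∂_2 has invariant factor 2 > 1, so H_1 = Z/2.
  H_2: rank ker ∂_2 − rank ∂_3 = (12 − 12) − 0 = 0, and there is no ∂_3, so H_2 = 0.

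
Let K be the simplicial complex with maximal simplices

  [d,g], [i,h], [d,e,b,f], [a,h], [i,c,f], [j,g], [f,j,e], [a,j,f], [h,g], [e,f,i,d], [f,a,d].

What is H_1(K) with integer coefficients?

H_1 ≅ Z^3.

Take the total order a < b < c < d < e < f < g < h < i < j on the vertex set. Then K (dimension 3) consists of the simplices:

  0-simplices (10): a, b, c, d, e, f, g, h, i, j
  1-simplices (21): ad, af, ah, aj, bd, be, bf, cf, ci, de, df, dg, di, ef, ei, ej, fi, fj, gh, gj, hi
  2-simplices (11): adf, afj, bde, bdf, bef, cfi, def, dei, dfi, efi, efj
  3-simplices (2): bdef, defi

Hence C_0 ≅ Z^10, C_1 ≅ Z^21, C_2 ≅ Z^11, C_3 ≅ Z^2.

∂_1: C_1 → C_0 sends each edge [p,q] (with p < q) to q − p. For instance
  ∂gh = h − g.
The resulting 10×21 matrix has rank 9, and its Smith normal form has invariant factors (1,1,1,1,1,1,1,1,1).

The boundary map ∂_2: C_2 → C_1 sends each 2-simplex [p,q,r] to [q,r] − [p,r] + [p,q]. For instance
  ∂cfi = fi − ci + cf,
  ∂efi = fi − ei + ef.
As a 21×11 matrix over Z this has rank 9, with invariant factors (1,1,1,1,1,1,1,1,1).

The boundary map ∂_3: C_3 → C_2 sends each 3-simplex σ to the alternating sum Σ_i (−1)^i (σ with its i-th vertex removed). For instance
  ∂defi = efi − dfi + dei − def,
  ∂bdef = def − bef + bdf − bde.
This gives a 11×2 integer matrix of rank 2; reducing to Smith normal form yields diagonal entries (1,1).

Computing H_k = (kernel of ∂_k) / (image of ∂_{k+1}):

  H_1: rank ker ∂_1 − rank ∂_2 = (21 − 9) − 9 = 3, and the invariant factors of ∂_2 are all 1, so H_1 ≅ Z^3.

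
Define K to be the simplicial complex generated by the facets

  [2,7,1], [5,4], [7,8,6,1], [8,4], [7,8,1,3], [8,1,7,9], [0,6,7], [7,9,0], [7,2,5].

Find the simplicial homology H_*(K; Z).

H_0 ≅ Z,  H_1 ≅ Z,  H_2 = 0,  H_3 = 0.

Take the total order 0 < 1 < 2 < 3 < 4 < 5 < 6 < 7 < 8 < 9 on the vertex set. Then K (dimension 3) consists of the simplices:

  0-simplices (10): [0], [1], [2], [3], [4], [5], [6], [7], [8], [9]
  1-simplices (21): [0,6], [0,7], [0,9], [1,2], [1,3], [1,6], [1,7], [1,8], [1,9], [2,5], [2,7], [3,7], [3,8], [4,5], [4,8], [5,7], [6,7], [6,8], [7,8], [7,9], [8,9]
  2-simplices (14): [0,6,7], [0,7,9], [1,2,7], [1,3,7], [1,3,8], [1,6,7], [1,6,8], [1,7,8], [1,7,9], [1,8,9], [2,5,7], [3,7,8], [6,7,8], [7,8,9]
  3-simplices (3): [1,3,7,8], [1,6,7,8], [1,7,8,9]

Hence C_0 ≅ Z^10, C_1 ≅ Z^21, C_2 ≅ Z^14, C_3 ≅ Z^3.

The boundary map ∂_1: C_1 → C_0 is given by ∂[p,q] = [q] − [p].
The resulting 10×21 matrix has rank 9, and its Smith normal form has invariant factors (1,1,1,1,1,1,1,1,1).

The boundary map ∂_2: C_2 → C_1 acts by ∂[p,q,r] = [q,r] − [p,r] + [p,q]. For instance
  ∂[0,7,9] = [7,9] − [0,9] + [0,7],
  ∂[6,7,8] = [7,8] − [6,8] + [6,7].
As a 21×14 matrix over Z this has rank 11, with invariant factors (1,1,1,1,1,1,1,1,1,1,1).

∂_3: C_3 → C_2 sends each 3-simplex σ to the alternating sum Σ_i (−1)^i (σ with its i-th vertex removed). For instance
  ∂[1,7,8,9] = [7,8,9] − [1,8,9] + [1,7,9] − [1,7,8],
  ∂[1,3,7,8] = [3,7,8] − [1,7,8] + [1,3,8] − [1,3,7].
As a 14×3 matrix over Z this has rank 3, with invariant factors (1,1,1).

Reading off H_k = ker ∂_k / im ∂_{k+1}:

  H_0: rank C_0 − rank ∂_1 = 10 − 9 = 1, and the invariant factors of ∂_1 are all 1, so H_0 = Z.
  H_1: rank ker ∂_1 − rank ∂_2 = (21 − 9) − 11 = 1, and the invariant factors of ∂_2 are all 1, so H_1 = Z.
  H_2: rank ker ∂_2 − rank ∂_3 = (14 − 11) − 3 = 0, and the invariant factors of ∂_3 are all 1, so H_2 = 0.
  H_3: rank ker ∂_3 − rank ∂_4 = (3 − 3) − 0 = 0, and there is no ∂_4, so H_3 = 0.

As a check, the Euler characteristic is 10 − 21 + 14 − 3 = 0, which agrees with 1 − 1 + 0 − 0 = 0.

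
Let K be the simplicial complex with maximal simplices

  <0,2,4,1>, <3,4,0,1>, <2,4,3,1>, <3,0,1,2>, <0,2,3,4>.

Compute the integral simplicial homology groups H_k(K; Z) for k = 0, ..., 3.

H_0 = Z,  H_1 = 0,  H_2 = 0,  H_3 = Z.

K has 5 vertices, 10 edges, 10 triangles, 5 3-simplices.
rank ∂_0 = 0, rank ∂_1 = 4 ⇒ b_0 = 5 − 0 − 4 = 1; all invariant factors of ∂_1 are 1 so no torsion. So H_0 ≅ Z.
rank ∂_1 = 4, rank ∂_2 = 6 ⇒ b_1 = 10 − 4 − 6 = 0; all invariant factors of ∂_2 are 1 so no torsion. So H_1 ≅ 0.
rank ∂_2 = 6, rank ∂_3 = 4 ⇒ b_2 = 10 − 6 − 4 = 0; all invariant factors of ∂_3 are 1 so no torsion. So H_2 ≅ 0.
rank ∂_3 = 4, rank ∂_4 = 0 ⇒ b_3 = 5 − 4 − 0 = 1. So H_3 ≅ Z.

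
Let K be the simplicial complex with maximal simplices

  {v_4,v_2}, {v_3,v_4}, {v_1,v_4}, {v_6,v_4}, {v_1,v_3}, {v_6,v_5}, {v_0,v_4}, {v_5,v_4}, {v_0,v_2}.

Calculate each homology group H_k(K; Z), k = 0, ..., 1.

H_0 ≅ Z,  H_1 ≅ Z^3.

Order the vertices as v_0 < v_1 < v_2 < v_3 < v_4 < v_5 < v_6. Listing each simplex with vertices in this order, K has dimension 1 with simplices:

  0-simplices (7): [v_0], [v_1], [v_2], [v_3], [v_4], [v_5], [v_6]
  1-simplices (9): [v_0,v_2], [v_0,v_4], [v_1,v_3], [v_1,v_4], [v_2,v_4], [v_3,v_4], [v_4,v_5], [v_4,v_6], [v_5,v_6]

so the chain groups are C_0 ≅ Z^7, C_1 ≅ Z^9.

Boundary ∂_1: C_1 → C_0 sends each edge [p,q] (with p < q) to q − p. For instance
  ∂[v_0,v_2] = [v_2] − [v_0].
The 7×9 boundary matrix has rank 6 and Smith normal form diag(1,1,1,1,1,1).

Reading off H_k = ker ∂_k / im ∂_{k+1}:

  H_0: rank C_0 − rank ∂_1 = 7 − 6 = 1, and the invariant factors of ∂_1 are all 1, so H_0 ≅ Z.
  H_1: rank ker ∂_1 − rank ∂_2 = (9 − 6) − 0 = 3, and there is no ∂_2, so H_1 ≅ Z^3.

As a check, the Euler characteristic is 7 − 9 = -2, which agrees with 1 − 3 = -2.
(K is a triangulation of a wedge of 3 circles.)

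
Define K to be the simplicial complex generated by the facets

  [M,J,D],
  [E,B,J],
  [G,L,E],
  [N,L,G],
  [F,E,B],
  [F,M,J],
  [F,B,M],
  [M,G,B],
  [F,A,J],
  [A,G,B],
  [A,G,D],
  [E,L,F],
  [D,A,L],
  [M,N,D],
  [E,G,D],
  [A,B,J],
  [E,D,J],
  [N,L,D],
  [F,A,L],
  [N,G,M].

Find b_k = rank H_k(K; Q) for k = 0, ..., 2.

Take the total order A < B < D < E < F < G < J < L < M < N on the vertex set. Then K (dimension 2) consists of the simplices:

  0-simplices (10): A, B, D, E, F, G, J, L, M, N
  1-simplices (30): AB, AD, AF, AG, AJ, AL, BE, BF, BG, BJ, BM, DE, DG, DJ, DL, DM, DN, EF, EG, EJ, EL, FJ, FL, FM, GL, GM, GN, JM, LN, MN
  2-simplices (20): ABG, ABJ, ADG, ADL, AFJ, AFL, BEF, BEJ, BFM, BGM, DEG, DEJ, DJM, DLN, DMN, EFL, EGL, FJM, GLN, GMN

Hence C_0 ≅ Z^10, C_1 ≅ Z^30, C_2 ≅ Z^20.

∂_1: C_1 → C_0 sends each edge [p,q] (with p < q) to q − p.
The 10×30 boundary matrix has rank 9 and Smith normal form diag(1,1,1,1,1,1,1,1,1).

∂_2: C_2 → C_1 sends each 2-simplex [p,q,r] to [q,r] − [p,r] + [p,q]. For instance
  ∂DMN = MN − DN + DM,
  ∂AFJ = FJ − AJ + AF.
As a 30×20 matrix over Z this has rank 20, with invariant factors (1,1,1,1,1,1,1,1,1,1,1,1,1,1,1,1,1,1,1,2).

Reading off H_k = ker ∂_k / im ∂_{k+1}:

  H_0: rank C_0 − rank ∂_1 = 10 − 9 = 1, and the invariant factors of ∂_1 are all 1, so H_0 = Z.
  H_1: rank ker ∂_1 − rank ∂_2 = (30 − 9) − 20 = 1, and ∂_2 has invariant factor 2 > 1, so H_1 = Z ⊕ Z_2.
  H_2: rank ker ∂_2 − rank ∂_3 = (20 − 20) − 0 = 0, and there is no ∂_3, so H_2 = 0.

As a check, the Euler characteristic is 10 − 30 + 20 = 0, which agrees with 1 − 1 + 0 = 0.

Hence the Betti numbers are b_0 = 1, b_1 = 1, b_2 = 0.

b_0 = 1, b_1 = 1, b_2 = 0.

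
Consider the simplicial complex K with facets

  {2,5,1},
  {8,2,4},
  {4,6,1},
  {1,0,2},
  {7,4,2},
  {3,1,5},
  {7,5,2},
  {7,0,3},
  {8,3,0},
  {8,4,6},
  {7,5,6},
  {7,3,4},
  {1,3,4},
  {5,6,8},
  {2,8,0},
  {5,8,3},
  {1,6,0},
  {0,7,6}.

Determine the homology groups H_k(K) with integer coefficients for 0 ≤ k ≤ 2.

Fix the vertex order 0 < 1 < 2 < 3 < 4 < 5 < 6 < 7 < 8 and write every simplex with vertices in increasing order. Then dim K = 2 and the simplices of K are:

  0-simplices (9): [0], [1], [2], [3], [4], [5], [6], [7], [8]
  1-simplices (27): (27 of them)
  2-simplices (18): [0,1,2], [0,1,6], [0,2,8], [0,3,7], [0,3,8], [0,6,7], [1,2,5], [1,3,4], [1,3,5], [1,4,6], [2,4,7], [2,4,8], [2,5,7], [3,4,7], [3,5,8], [4,6,8], [5,6,7], [5,6,8]

Hence C_0 ≅ Z^9, C_1 ≅ Z^27, C_2 ≅ Z^18.

The boundary map ∂_1: C_1 → C_0 sends each edge [p,q] (with p < q) to q − p.
The resulting 9×27 matrix has rank 8, and its Smith normal form has invariant factors (1,1,1,1,1,1,1,1).

The boundary map ∂_2: C_2 → C_1 maps a triangle to the signed sum of its edges. For instance
  ∂[0,3,7] = [3,7] − [0,7] + [0,3],
  ∂[1,3,5] = [3,5] − [1,5] + [1,3].
The 27×18 boundary matrix has rank 17 and Smith normal form diag(1,1,1,1,1,1,1,1,1,1,1,1,1,1,1,1,1).

Now H_k = ker ∂_k / im ∂_{k+1}, so:

  H_0: rank C_0 − rank ∂_1 = 9 − 8 = 1, and the invariant factors of ∂_1 are all 1, so H_0 = Z.
  H_1: rank ker ∂_1 − rank ∂_2 = (27 − 8) − 17 = 2, and the invariant factors of ∂_2 are all 1, so H_1 = Z^2.
  H_2: rank ker ∂_2 − rank ∂_3 = (18 − 17) − 0 = 1, and there is no ∂_3, so H_2 = Z.

H_0 = Z,  H_1 = Z^2,  H_2 = Z.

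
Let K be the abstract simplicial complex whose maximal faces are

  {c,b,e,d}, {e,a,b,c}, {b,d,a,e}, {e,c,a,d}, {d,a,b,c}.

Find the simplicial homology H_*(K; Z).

Fix the vertex order a < b < c < d < e and write every simplex with vertices in increasing order. Then dim K = 3 and the simplices of K are:

  0-simplices (5): a, b, c, d, e
  1-simplices (10): ab, ac, ad, ae, bc, bd, be, cd, ce, de
  2-simplices (10): abc, abd, abe, acd, ace, ade, bcd, bce, bde, cde
  3-simplices (5): abcd, abce, abde, acde, bcde

Hence C_0 ≅ Z^5, C_1 ≅ Z^10, C_2 ≅ Z^10, C_3 ≅ Z^5.

∂_1: C_1 → C_0 maps an edge to its endpoints' difference, ∂[p,q] = q − p. For instance
  ∂be = e − b.
The 5×10 boundary matrix has rank 4 and Smith normal form diag(1,1,1,1).

The boundary map ∂_2: C_2 → C_1 maps a triangle to the signed sum of its edges. For instance
  ∂bcd = cd − bd + bc,
  ∂ace = ce − ae + ac.
As a 10×10 matrix over Z this has rank 6, with invariant factors (1,1,1,1,1,1).

Boundary ∂_3: C_3 → C_2 sends each 3-simplex σ to the alternating sum Σ_i (−1)^i (σ with its i-th vertex removed). For instance
  ∂abde = bde − ade + abe − abd,
  ∂acde = cde − ade + ace − acd.
This gives a 10×5 integer matrix of rank 4; reducing to Smith normal form yields diagonal entries (1,1,1,1).

Computing H_k = (kernel of ∂_k) / (image of ∂_{k+1}):

  H_0: rank C_0 − rank ∂_1 = 5 − 4 = 1, and the invariant factors of ∂_1 are all 1, so H_0 ≅ Z.
  H_1: rank ker ∂_1 − rank ∂_2 = (10 − 4) − 6 = 0, and the invariant factors of ∂_2 are all 1, so H_1 ≅ 0.
  H_2: rank ker ∂_2 − rank ∂_3 = (10 − 6) − 4 = 0, and the invariant factors of ∂_3 are all 1, so H_2 ≅ 0.
  H_3: rank ker ∂_3 − rank ∂_4 = (5 − 4) − 0 = 1, and there is no ∂_4, so H_3 ≅ Z.

H_0 = Z,  H_1 = 0,  H_2 = 0,  H_3 = Z.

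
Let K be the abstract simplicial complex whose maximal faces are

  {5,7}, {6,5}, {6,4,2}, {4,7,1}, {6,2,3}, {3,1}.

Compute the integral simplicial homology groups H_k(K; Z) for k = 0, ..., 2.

We work with the vertex ordering 1 < 2 < 3 < 4 < 5 < 6 < 7. The simplices of K, each written with vertices in increasing order, are:

  0-simplices (7): [1], [2], [3], [4], [5], [6], [7]
  1-simplices (11): [1,3], [1,4], [1,7], [2,3], [2,4], [2,6], [3,6], [4,6], [4,7], [5,6], [5,7]
  2-simplices (3): [1,4,7], [2,3,6], [2,4,6]

so the chain groups are C_0 ≅ Z^7, C_1 ≅ Z^11, C_2 ≅ Z^3.

The boundary map ∂_1: C_1 → C_0 is given by ∂[p,q] = [q] − [p].
As a 7×11 matrix over Z this has rank 6, with invariant factors (1,1,1,1,1,1).

Boundary ∂_2: C_2 → C_1 sends each 2-simplex [p,q,r] to [q,r] − [p,r] + [p,q]. For instance
  ∂[2,3,6] = [3,6] − [2,6] + [2,3],
  ∂[2,4,6] = [4,6] − [2,6] + [2,4].
The resulting 11×3 matrix has rank 3, and its Smith normal form has invariant factors (1,1,1).

Computing H_k = (kernel of ∂_k) / (image of ∂_{k+1}):

  H_0: rank C_0 − rank ∂_1 = 7 − 6 = 1, and the invariant factors of ∂_1 are all 1, so H_0 = Z.
  H_1: rank ker ∂_1 − rank ∂_2 = (11 − 6) − 3 = 2, and the invariant factors of ∂_2 are all 1, so H_1 = Z^2.
  H_2: rank ker ∂_2 − rank ∂_3 = (3 − 3) − 0 = 0, and there is no ∂_3, so H_2 = 0.

As a check, the Euler characteristic is 7 − 11 + 3 = -1, which agrees with 1 − 2 + 0 = -1.

H_0 = Z,  H_1 = Z^2,  H_2 = 0.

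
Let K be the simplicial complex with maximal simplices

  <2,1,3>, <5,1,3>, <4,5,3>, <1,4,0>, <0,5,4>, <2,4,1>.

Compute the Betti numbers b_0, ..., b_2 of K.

Order the vertices as 0 < 1 < 2 < 3 < 4 < 5. Listing each simplex with vertices in this order, K has dimension 2 with simplices:

  0-simplices (6): [0], [1], [2], [3], [4], [5]
  1-simplices (12): [0,1], [0,4], [0,5], [1,2], [1,3], [1,4], [1,5], [2,3], [2,4], [3,4], [3,5], [4,5]
  2-simplices (6): [0,1,4], [0,4,5], [1,2,3], [1,2,4], [1,3,5], [3,4,5]

so the chain groups are C_0 ≅ Z^6, C_1 ≅ Z^12, C_2 ≅ Z^6.

∂_1: C_1 → C_0 is given by ∂[p,q] = [q] − [p]. For instance
  ∂[3,4] = [4] − [3].
As a 6×12 matrix over Z this has rank 5, with invariant factors (1,1,1,1,1).

The boundary map ∂_2: C_2 → C_1 sends each 2-simplex [p,q,r] to [q,r] − [p,r] + [p,q]. For instance
  ∂[0,1,4] = [1,4] − [0,4] + [0,1],
  ∂[1,2,4] = [2,4] − [1,4] + [1,2].
As a 12×6 matrix over Z this has rank 6, with invariant factors (1,1,1,1,1,1).

From H_k ≅ ker(∂_k) / im(∂_{k+1}) we obtain:

  H_0: rank C_0 − rank ∂_1 = 6 − 5 = 1, and the invariant factors of ∂_1 are all 1, so H_0 ≅ Z.
  H_1: rank ker ∂_1 − rank ∂_2 = (12 − 5) − 6 = 1, and the invariant factors of ∂_2 are all 1, so H_1 ≅ Z.
  H_2: rank ker ∂_2 − rank ∂_3 = (6 − 6) − 0 = 0, and there is no ∂_3, so H_2 ≅ 0.

As a check, the Euler characteristic is 6 − 12 + 6 = 0, which agrees with 1 − 1 + 0 = 0.

Hence the Betti numbers are b_0 = 1, b_1 = 1, b_2 = 0.

b_0 = 1, b_1 = 1, b_2 = 0.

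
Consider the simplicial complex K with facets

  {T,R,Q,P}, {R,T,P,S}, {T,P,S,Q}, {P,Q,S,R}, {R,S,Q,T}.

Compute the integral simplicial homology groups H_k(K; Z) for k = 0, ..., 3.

H_0 = Z,  H_1 = 0,  H_2 = 0,  H_3 = Z.

Order the vertices as P < Q < R < S < T. Listing each simplex with vertices in this order, K has dimension 3 with simplices:

  0-simplices (5): P, Q, R, S, T
  1-simplices (10): PQ, PR, PS, PT, QR, QS, QT, RS, RT, ST
  2-simplices (10): PQR, PQS, PQT, PRS, PRT, PST, QRS, QRT, QST, RST
  3-simplices (5): PQRS, PQRT, PQST, PRST, QRST

Hence C_0 ≅ Z^5, C_1 ≅ Z^10, C_2 ≅ Z^10, C_3 ≅ Z^5.

Boundary ∂_1: C_1 → C_0 is given by ∂[p,q] = [q] − [p]. For instance
  ∂RT = T − R.
This gives a 5×10 integer matrix of rank 4; reducing to Smith normal form yields diagonal entries (1,1,1,1).

∂_2: C_2 → C_1 acts by ∂[p,q,r] = [q,r] − [p,r] + [p,q]. For instance
  ∂PQS = QS − PS + PQ,
  ∂PST = ST − PT + PS.
This gives a 10×10 integer matrix of rank 6; reducing to Smith normal form yields diagonal entries (1,1,1,1,1,1).

Boundary ∂_3: C_3 → C_2 sends each 3-simplex σ to the alternating sum Σ_i (−1)^i (σ with its i-th vertex removed). For instance
  ∂PRST = RST − PST + PRT − PRS,
  ∂PQST = QST − PST + PQT − PQS.
This gives a 10×5 integer matrix of rank 4; reducing to Smith normal form yields diagonal entries (1,1,1,1).

Now H_k = ker ∂_k / im ∂_{k+1}, so:

  H_0: rank C_0 − rank ∂_1 = 5 − 4 = 1, and the invariant factors of ∂_1 are all 1, so H_0 ≅ Z.
  H_1: rank ker ∂_1 − rank ∂_2 = (10 − 4) − 6 = 0, and the invariant factors of ∂_2 are all 1, so H_1 ≅ 0.
  H_2: rank ker ∂_2 − rank ∂_3 = (10 − 6) − 4 = 0, and the invariant factors of ∂_3 are all 1, so H_2 ≅ 0.
  H_3: rank ker ∂_3 − rank ∂_4 = (5 − 4) − 0 = 1, and there is no ∂_4, so H_3 ≅ Z.

As a check, the Euler characteristic is 5 − 10 + 10 − 5 = 0, which agrees with 1 − 0 + 0 − 1 = 0.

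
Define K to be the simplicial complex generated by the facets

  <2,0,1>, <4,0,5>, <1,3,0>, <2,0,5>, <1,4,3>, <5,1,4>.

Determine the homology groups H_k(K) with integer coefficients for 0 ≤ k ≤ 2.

H_0 = Z,  H_1 = Z,  H_2 = 0.

We work with the vertex ordering 0 < 1 < 2 < 3 < 4 < 5. The simplices of K, each written with vertices in increasing order, are:

  0-simplices (6): [0], [1], [2], [3], [4], [5]
  1-simplices (12): [0,1], [0,2], [0,3], [0,4], [0,5], [1,2], [1,3], [1,4], [1,5], [2,5], [3,4], [4,5]
  2-simplices (6): [0,1,2], [0,1,3], [0,2,5], [0,4,5], [1,3,4], [1,4,5]

giving chain groups C_0 ≅ Z^6, C_1 ≅ Z^12, C_2 ≅ Z^6.

The boundary map ∂_1: C_1 → C_0 is given by ∂[p,q] = [q] − [p]. For instance
  ∂[1,5] = [5] − [1].
This gives a 6×12 integer matrix of rank 5; reducing to Smith normal form yields diagonal entries (1,1,1,1,1).

The boundary map ∂_2: C_2 → C_1 sends each 2-simplex [p,q,r] to [q,r] − [p,r] + [p,q]. For instance
  ∂[0,1,2] = [1,2] − [0,2] + [0,1],
  ∂[1,3,4] = [3,4] − [1,4] + [1,3].
As a 12×6 matrix over Z this has rank 6, with invariant factors (1,1,1,1,1,1).

Now H_k = ker ∂_k / im ∂_{k+1}, so:

  H_0: rank C_0 − rank ∂_1 = 6 − 5 = 1, and the invariant factors of ∂_1 are all 1, so H_0 = Z.
  H_1: rank ker ∂_1 − rank ∂_2 = (12 − 5) − 6 = 1, and the invariant factors of ∂_2 are all 1, so H_1 = Z.
  H_2: rank ker ∂_2 − rank ∂_3 = (6 − 6) − 0 = 0, and there is no ∂_3, so H_2 = 0.

As a check, the Euler characteristic is 6 − 12 + 6 = 0, which agrees with 1 − 1 + 0 = 0.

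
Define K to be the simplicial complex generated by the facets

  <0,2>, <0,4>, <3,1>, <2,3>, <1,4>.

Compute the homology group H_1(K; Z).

H_1 ≅ Z.

Order the vertices as 0 < 1 < 2 < 3 < 4. Listing each simplex with vertices in this order, K has dimension 1 with simplices:

  0-simplices (5): [0], [1], [2], [3], [4]
  1-simplices (5): [0,2], [0,4], [1,3], [1,4], [2,3]

giving chain groups C_0 ≅ Z^5, C_1 ≅ Z^5.

∂_1: C_1 → C_0 maps an edge to its endpoints' difference, ∂[p,q] = q − p. For instance
  ∂[1,3] = [3] − [1].
The 5×5 boundary matrix has rank 4 and Smith normal form diag(1,1,1,1).

Now H_k = ker ∂_k / im ∂_{k+1}, so:

  H_1: rank ker ∂_1 − rank ∂_2 = (5 − 4) − 0 = 1, and there is no ∂_2, so H_1 ≅ Z.

(K is a triangulation of the circle S^1.)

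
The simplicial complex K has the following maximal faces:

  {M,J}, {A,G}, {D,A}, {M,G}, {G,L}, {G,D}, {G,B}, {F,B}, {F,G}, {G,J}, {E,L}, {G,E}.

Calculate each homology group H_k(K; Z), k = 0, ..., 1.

H_0 = Z,  H_1 = Z^4.

K has 9 vertices, 12 edges.
rank ∂_0 = 0, rank ∂_1 = 8 ⇒ b_0 = 9 − 0 − 8 = 1; all invariant factors of ∂_1 are 1 so no torsion. So H_0 = Z.
rank ∂_1 = 8, rank ∂_2 = 0 ⇒ b_1 = 12 − 8 − 0 = 4. So H_1 = Z^4.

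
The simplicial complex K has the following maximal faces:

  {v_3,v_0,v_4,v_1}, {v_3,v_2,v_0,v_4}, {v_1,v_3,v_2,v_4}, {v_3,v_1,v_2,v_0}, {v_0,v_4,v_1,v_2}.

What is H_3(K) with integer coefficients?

We work with the vertex ordering v_0 < v_1 < v_2 < v_3 < v_4. The simplices of K, each written with vertices in increasing order, are:

  0-simplices (5): [v_0], [v_1], [v_2], [v_3], [v_4]
  1-simplices (10): [v_0,v_1], [v_0,v_2], [v_0,v_3], [v_0,v_4], [v_1,v_2], [v_1,v_3], [v_1,v_4], [v_2,v_3], [v_2,v_4], [v_3,v_4]
  2-simplices (10): [v_0,v_1,v_2], [v_0,v_1,v_3], [v_0,v_1,v_4], [v_0,v_2,v_3], [v_0,v_2,v_4], [v_0,v_3,v_4], [v_1,v_2,v_3], [v_1,v_2,v_4], [v_1,v_3,v_4], [v_2,v_3,v_4]
  3-simplices (5): [v_0,v_1,v_2,v_3], [v_0,v_1,v_2,v_4], [v_0,v_1,v_3,v_4], [v_0,v_2,v_3,v_4], [v_1,v_2,v_3,v_4]

giving chain groups C_0 ≅ Z^5, C_1 ≅ Z^10, C_2 ≅ Z^10, C_3 ≅ Z^5.

∂_1: C_1 → C_0 maps an edge to its endpoints' difference, ∂[p,q] = q − p.
The resulting 5×10 matrix has rank 4, and its Smith normal form has invariant factors (1,1,1,1).

The boundary map ∂_2: C_2 → C_1 maps a triangle to the signed sum of its edges. For instance
  ∂[v_0,v_2,v_4] = [v_2,v_4] − [v_0,v_4] + [v_0,v_2],
  ∂[v_0,v_1,v_2] = [v_1,v_2] − [v_0,v_2] + [v_0,v_1].
The resulting 10×10 matrix has rank 6, and its Smith normal form has invariant factors (1,1,1,1,1,1).

Boundary ∂_3: C_3 → C_2 sends each 3-simplex σ to the alternating sum Σ_i (−1)^i (σ with its i-th vertex removed). For instance
  ∂[v_0,v_1,v_3,v_4] = [v_1,v_3,v_4] − [v_0,v_3,v_4] + [v_0,v_1,v_4] − [v_0,v_1,v_3],
  ∂[v_0,v_1,v_2,v_4] = [v_1,v_2,v_4] − [v_0,v_2,v_4] + [v_0,v_1,v_4] − [v_0,v_1,v_2].
The 10×5 boundary matrix has rank 4 and Smith normal form diag(1,1,1,1).

From H_k ≅ ker(∂_k) / im(∂_{k+1}) we obtain:

  H_3: rank ker ∂_3 − rank ∂_4 = (5 − 4) − 0 = 1, and there is no ∂_4, so H_3 = Z.

H_3 ≅ Z.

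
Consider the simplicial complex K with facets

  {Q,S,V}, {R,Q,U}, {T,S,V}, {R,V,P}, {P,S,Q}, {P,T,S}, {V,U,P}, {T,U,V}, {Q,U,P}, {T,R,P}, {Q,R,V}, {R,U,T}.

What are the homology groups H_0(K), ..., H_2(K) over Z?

Fix the vertex order P < Q < R < S < T < U < V and write every simplex with vertices in increasing order. Then dim K = 2 and the simplices of K are:

  0-simplices (7): P, Q, R, S, T, U, V
  1-simplices (18): PQ, PR, PS, PT, PU, PV, QR, QS, QU, QV, RT, RU, RV, ST, SV, TU, TV, UV
  2-simplices (12): PQS, PQU, PRT, PRV, PST, PUV, QRU, QRV, QSV, RTU, STV, TUV

so the chain groups are C_0 ≅ Z^7, C_1 ≅ Z^18, C_2 ≅ Z^12.

The boundary map ∂_1: C_1 → C_0 maps an edge to its endpoints' difference, ∂[p,q] = q − p.
As a 7×18 matrix over Z this has rank 6, with invariant factors (1,1,1,1,1,1).

The boundary map ∂_2: C_2 → C_1 maps a triangle to the signed sum of its edges. For instance
  ∂QSV = SV − QV + QS,
  ∂PUV = UV − PV + PU.
As a 18×12 matrix over Z this has rank 12, with invariant factors (1,1,1,1,1,1,1,1,1,1,1,2).

From H_k ≅ ker(∂_k) / im(∂_{k+1}) we obtain:

  H_0: rank C_0 − rank ∂_1 = 7 − 6 = 1, and the invariant factors of ∂_1 are all 1, so H_0 ≅ Z.
  H_1: rank ker ∂_1 − rank ∂_2 = (18 − 6) − 12 = 0, and ∂_2 has invariant factor 2 > 1, so H_1 ≅ Z_2.
  H_2: rank ker ∂_2 − rank ∂_3 = (12 − 12) − 0 = 0, and there is no ∂_3, so H_2 ≅ 0.

H_0 ≅ Z,  H_1 ≅ Z_2,  H_2 = 0.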